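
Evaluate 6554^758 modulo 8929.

758 in binary is 1011110110, i.e. 758 = 512 + 128 + 64 + 32 + 16 + 4 + 2.
6554^1 ≡ 6554 (mod 8929)
6554^2 ≡ 6554^2 = 42954916 ≡ 6426 (mod 8929)
6554^4 ≡ 6426^2 = 41293476 ≡ 5780 (mod 8929)
6554^8 ≡ 5780^2 = 33408400 ≡ 5011 (mod 8929)
6554^16 ≡ 5011^2 = 25110121 ≡ 1773 (mod 8929)
6554^32 ≡ 1773^2 = 3143529 ≡ 521 (mod 8929)
6554^64 ≡ 521^2 = 271441 ≡ 3571 (mod 8929)
6554^128 ≡ 3571^2 = 12752041 ≡ 1429 (mod 8929)
6554^256 ≡ 1429^2 = 2042041 ≡ 6229 (mod 8929)
6554^512 ≡ 6229^2 = 38800441 ≡ 3936 (mod 8929)
6554^758 = 6554^512 × 6554^128 × 6554^64 × 6554^32 × 6554^16 × 6554^4 × 6554^2 ≡ 3936 × 1429 × 3571 × 521 × 1773 × 5780 × 6426 (mod 8929).
Accumulate the product:
3936 × 1429 = 5624544 ≡ 8203
8203 × 3571 = 29292913 ≡ 5793
5793 × 521 = 3018153 ≡ 151
151 × 1773 = 267723 ≡ 8782
8782 × 5780 = 50759960 ≡ 7524
7524 × 6426 = 48349224 ≡ 7618

7618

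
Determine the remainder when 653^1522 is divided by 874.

121

Using repeated squaring:
1522 in binary is 10111110010, i.e. 1522 = 1024 + 256 + 128 + 64 + 32 + 16 + 2.
653^1 ≡ 653 (mod 874)
653^2 ≡ 653^2 = 426409 ≡ 771 (mod 874)
653^4 ≡ 771^2 = 594441 ≡ 121 (mod 874)
653^8 ≡ 121^2 = 14641 ≡ 657 (mod 874)
653^16 ≡ 657^2 = 431649 ≡ 767 (mod 874)
653^32 ≡ 767^2 = 588289 ≡ 87 (mod 874)
653^64 ≡ 87^2 = 7569 ≡ 577 (mod 874)
653^128 ≡ 577^2 = 332929 ≡ 809 (mod 874)
653^256 ≡ 809^2 = 654481 ≡ 729 (mod 874)
653^512 ≡ 729^2 = 531441 ≡ 49 (mod 874)
653^1024 ≡ 49^2 = 2401 ≡ 653 (mod 874)
653^1522 = 653^1024 × 653^256 × 653^128 × 653^64 × 653^32 × 653^16 × 653^2 ≡ 653 × 729 × 809 × 577 × 87 × 767 × 771 (mod 874).
Accumulate the product:
653 × 729 = 476037 ≡ 581
581 × 809 = 470029 ≡ 691
691 × 577 = 398707 ≡ 163
163 × 87 = 14181 ≡ 197
197 × 767 = 151099 ≡ 771
771 × 771 = 594441 ≡ 121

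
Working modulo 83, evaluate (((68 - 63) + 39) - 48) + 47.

43

68 - 63 = 5
5 + 39 = 44
44 - 48 = -4 ≡ 79 (mod 83)
79 + 47 = 126 ≡ 43 (mod 83)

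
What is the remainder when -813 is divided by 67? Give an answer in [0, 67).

-813 = -13×67 + 58, so -813 ≡ 58 (mod 67).

58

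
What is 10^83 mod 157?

Compute successive squares:
83 in binary is 1010011, i.e. 83 = 64 + 16 + 2 + 1.
10^1 ≡ 10 (mod 157)
10^2 ≡ 10^2 = 100 (mod 157)
10^4 ≡ 100^2 = 10000 ≡ 109 (mod 157)
10^8 ≡ 109^2 = 11881 ≡ 106 (mod 157)
10^16 ≡ 106^2 = 11236 ≡ 89 (mod 157)
10^32 ≡ 89^2 = 7921 ≡ 71 (mod 157)
10^64 ≡ 71^2 = 5041 ≡ 17 (mod 157)
10^83 = 10^64 × 10^16 × 10^2 × 10^1 ≡ 17 × 89 × 100 × 10 (mod 157).
Accumulate the product:
17 × 89 = 1513 ≡ 100
100 × 100 = 10000 ≡ 109
109 × 10 = 1090 ≡ 148

148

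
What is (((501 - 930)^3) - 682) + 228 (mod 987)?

35

501 - 930 = -429 ≡ 558 (mod 987)
(558)^3 ≡ 489 (mod 987)
489 - 682 = -193 ≡ 794 (mod 987)
794 + 228 = 1022 ≡ 35 (mod 987)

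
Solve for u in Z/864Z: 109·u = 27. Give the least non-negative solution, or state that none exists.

135

gcd(109, 864) = 1, so a unique solution mod 864 exists.
109⁻¹ ≡ 325 (mod 864).
u ≡ 325·27 ≡ 135 (mod 864).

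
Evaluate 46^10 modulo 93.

1

Compute successive squares:
10 in binary is 1010, i.e. 10 = 8 + 2.
46^1 ≡ 46 (mod 93)
46^2 ≡ 46^2 = 2116 ≡ 70 (mod 93)
46^4 ≡ 70^2 = 4900 ≡ 64 (mod 93)
46^8 ≡ 64^2 = 4096 ≡ 4 (mod 93)
46^10 = 46^8 · 46^2 ≡ 4 · 70 (mod 93).
4 · 70 = 280 ≡ 1 (mod 93).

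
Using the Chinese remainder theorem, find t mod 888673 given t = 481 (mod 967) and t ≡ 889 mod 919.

967⁻¹ mod 919: 967*785 ≡ 1 (mod 919), so 967⁻¹ ≡ 785.
t = 481 + 967*((889 − 481)*785 mod 919) = 481 + 967*468 = 453037.
Check: 453037 mod 967 = 481, 453037 mod 919 = 889. ✓

453037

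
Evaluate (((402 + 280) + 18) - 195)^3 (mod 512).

402 + 280 = 682 ≡ 170 (mod 512)
170 + 18 = 188
188 - 195 = -7 ≡ 505 (mod 512)
(505)^3 ≡ 169 (mod 512)

169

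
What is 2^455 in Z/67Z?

By square-and-multiply:
455 in binary is 111000111, i.e. 455 = 256 + 128 + 64 + 4 + 2 + 1.
2^1 ≡ 2 (mod 67)
2^2 ≡ 2^2 = 4 (mod 67)
2^4 ≡ 4^2 = 16 (mod 67)
2^8 ≡ 16^2 = 256 ≡ 55 (mod 67)
2^16 ≡ 55^2 = 3025 ≡ 10 (mod 67)
2^32 ≡ 10^2 = 100 ≡ 33 (mod 67)
2^64 ≡ 33^2 = 1089 ≡ 17 (mod 67)
2^128 ≡ 17^2 = 289 ≡ 21 (mod 67)
2^256 ≡ 21^2 = 441 ≡ 39 (mod 67)
2^455 = 2^256 × 2^128 × 2^64 × 2^4 × 2^2 × 2^1 ≡ 39 × 21 × 17 × 16 × 4 × 2 (mod 67).
Accumulate the product:
39 × 21 = 819 ≡ 15
15 × 17 = 255 ≡ 54
54 × 16 = 864 ≡ 60
60 × 4 = 240 ≡ 39
39 × 2 = 78 ≡ 11

11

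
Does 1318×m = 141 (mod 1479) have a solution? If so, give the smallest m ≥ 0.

486

gcd(1318, 1479) = 1, so a unique solution mod 1479 exists.
1318⁻¹ ≡ 937 (mod 1479).
m ≡ 937×141 ≡ 486 (mod 1479).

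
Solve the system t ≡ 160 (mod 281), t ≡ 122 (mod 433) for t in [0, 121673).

91485

281⁻¹ mod 433: 281*94 ≡ 1 (mod 433), so 281⁻¹ ≡ 94.
t = 160 + 281*((122 − 160)*94 mod 433) = 160 + 281*325 = 91485.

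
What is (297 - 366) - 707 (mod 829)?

53

297 - 366 = -69 ≡ 760 (mod 829)
760 - 707 = 53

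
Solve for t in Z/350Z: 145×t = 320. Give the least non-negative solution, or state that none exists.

gcd(145, 350) = 5, and 5 | 320, so solutions exist.
Divide through by 5: 29×t ≡ 64 mod 70.
29⁻¹ ≡ 29 (mod 70).
t ≡ 29×64 ≡ 36 (mod 70).
The smallest non-negative solution is t = 36.

36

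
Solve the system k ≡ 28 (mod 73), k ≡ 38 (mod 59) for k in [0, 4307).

1926

73⁻¹ mod 59: 73*38 ≡ 1 (mod 59), so 73⁻¹ ≡ 38.
k = 28 + 73*((38 − 28)*38 mod 59) = 28 + 73*26 = 1926.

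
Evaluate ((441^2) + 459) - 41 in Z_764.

(441)^2 ≡ 425 (mod 764)
425 + 459 = 884 ≡ 120 (mod 764)
120 - 41 = 79

79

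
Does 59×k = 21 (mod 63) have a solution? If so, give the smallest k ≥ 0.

gcd(59, 63) = 1, so a unique solution mod 63 exists.
59⁻¹ ≡ 47 (mod 63).
k ≡ 47×21 ≡ 42 (mod 63).

42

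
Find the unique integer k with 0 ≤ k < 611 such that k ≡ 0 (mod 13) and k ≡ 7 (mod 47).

13⁻¹ mod 47: 13×29 ≡ 1 (mod 47), so 13⁻¹ ≡ 29.
k = 0 + 13×((7 − 0)×29 mod 47) = 0 + 13×15 = 195.

195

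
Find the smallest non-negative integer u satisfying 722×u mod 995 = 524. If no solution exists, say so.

gcd(722, 995) = 1, so a unique solution mod 995 exists.
722⁻¹ ≡ 718 (mod 995).
u ≡ 718×524 ≡ 122 (mod 995).

122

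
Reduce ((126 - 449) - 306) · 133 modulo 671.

126 - 449 = -323 ≡ 348 (mod 671)
348 - 306 = 42
42 · 133 = 5586 ≡ 218 (mod 671)

218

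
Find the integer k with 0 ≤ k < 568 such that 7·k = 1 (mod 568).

By the extended Euclidean algorithm:
568 = 81×7 + 1
7 = 7×1 + 0
gcd(7, 568) = 1, so the inverse exists.
Back-substitute for 1:
1 = 1×568 − 81×7
So 7⁻¹ ≡ −81 ≡ 487 (mod 568).

487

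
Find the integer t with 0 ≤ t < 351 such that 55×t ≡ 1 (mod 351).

217

351 = 6×55 + 21
55 = 2×21 + 13
21 = 1×13 + 8
13 = 1×8 + 5
8 = 1×5 + 3
5 = 1×3 + 2
3 = 1×2 + 1
2 = 2×1 + 0
gcd(55, 351) = 1, so the inverse exists.
Bézout: 1 = 21×351 − 134×55.
So 55⁻¹ ≡ −134 ≡ 217 (mod 351).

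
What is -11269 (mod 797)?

686

-11269 = -15*797 + 686, so -11269 ≡ 686 (mod 797).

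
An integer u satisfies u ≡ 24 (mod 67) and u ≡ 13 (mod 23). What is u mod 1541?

1163

67⁻¹ mod 23: 67*11 ≡ 1 (mod 23), so 67⁻¹ ≡ 11.
u = 24 + 67*((13 − 24)*11 mod 23) = 24 + 67*17 = 1163.
Check: 1163 mod 67 = 24, 1163 mod 23 = 13. ✓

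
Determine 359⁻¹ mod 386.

By the extended Euclidean algorithm:
386 = 1·359 + 27
359 = 13·27 + 8
27 = 3·8 + 3
8 = 2·3 + 2
3 = 1·2 + 1
2 = 2·1 + 0
gcd(359, 386) = 1, so the inverse exists.
Back-substitute for 1:
1 = 1·3 − 1·2
  = −1·8 + 3·3
  = 3·27 − 10·8
  = −10·359 + 133·27
  = 133·386 − 143·359
So 359⁻¹ ≡ −143 ≡ 243 (mod 386).

243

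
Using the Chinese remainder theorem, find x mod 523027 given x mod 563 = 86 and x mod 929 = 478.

563⁻¹ mod 929: 563·896 ≡ 1 (mod 929), so 563⁻¹ ≡ 896.
x = 86 + 563·((478 − 86)·896 mod 929) = 86 + 563·70 = 39496.

39496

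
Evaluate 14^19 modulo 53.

26

By square-and-multiply:
19 in binary is 10011, i.e. 19 = 16 + 2 + 1.
14^1 ≡ 14 (mod 53)
14^2 ≡ 14^2 = 196 ≡ 37 (mod 53)
14^4 ≡ 37^2 = 1369 ≡ 44 (mod 53)
14^8 ≡ 44^2 = 1936 ≡ 28 (mod 53)
14^16 ≡ 28^2 = 784 ≡ 42 (mod 53)
14^19 = 14^16 · 14^2 · 14^1 ≡ 42 · 37 · 14 (mod 53).
Accumulate the product:
42 · 37 = 1554 ≡ 17
17 · 14 = 238 ≡ 26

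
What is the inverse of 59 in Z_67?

67 = 1×59 + 8
59 = 7×8 + 3
8 = 2×3 + 2
3 = 1×2 + 1
2 = 2×1 + 0
gcd(59, 67) = 1, so the inverse exists.
Back-substitute for 1:
1 = 1×3 − 1×2
  = −1×8 + 3×3
  = 3×59 − 22×8
  = −22×67 + 25×59
So 59⁻¹ ≡ 25 (mod 67).

25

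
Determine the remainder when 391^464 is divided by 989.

575

Compute successive squares:
464 in binary is 111010000, i.e. 464 = 256 + 128 + 64 + 16.
391^1 ≡ 391 (mod 989)
391^2 ≡ 391^2 = 152881 ≡ 575 (mod 989)
391^4 ≡ 575^2 = 330625 ≡ 299 (mod 989)
391^8 ≡ 299^2 = 89401 ≡ 391 (mod 989)
391^16 ≡ 391^2 = 152881 ≡ 575 (mod 989)
391^32 ≡ 575^2 = 330625 ≡ 299 (mod 989)
391^64 ≡ 299^2 = 89401 ≡ 391 (mod 989)
391^128 ≡ 391^2 = 152881 ≡ 575 (mod 989)
391^256 ≡ 575^2 = 330625 ≡ 299 (mod 989)
391^464 = 391^256 · 391^128 · 391^64 · 391^16 ≡ 299 · 575 · 391 · 575 (mod 989).
Accumulate the product:
299 · 575 = 171925 ≡ 828
828 · 391 = 323748 ≡ 345
345 · 575 = 198375 ≡ 575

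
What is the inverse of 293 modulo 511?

Run the extended Euclidean algorithm:
511 = 1×293 + 218
293 = 1×218 + 75
218 = 2×75 + 68
75 = 1×68 + 7
68 = 9×7 + 5
7 = 1×5 + 2
5 = 2×2 + 1
2 = 2×1 + 0
gcd(293, 511) = 1, so the inverse exists.
Bézout: 1 = 125×511 − 218×293.
So 293⁻¹ ≡ −218 ≡ 293 (mod 511).

293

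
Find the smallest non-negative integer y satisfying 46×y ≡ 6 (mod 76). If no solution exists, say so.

15

gcd(46, 76) = 2, and 2 | 6, so solutions exist.
Divide through by 2: 23×y mod 38 = 3.
23⁻¹ ≡ 5 (mod 38).
y ≡ 5×3 ≡ 15 (mod 38).
The smallest non-negative solution is y = 15.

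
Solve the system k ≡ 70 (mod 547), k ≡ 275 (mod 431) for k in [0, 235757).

149401

547⁻¹ mod 431: 547×405 ≡ 1 (mod 431), so 547⁻¹ ≡ 405.
k = 70 + 547×((275 − 70)×405 mod 431) = 70 + 547×273 = 149401.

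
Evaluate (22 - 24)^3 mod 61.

53

22 - 24 = -2 ≡ 59 (mod 61)
(59)^3 ≡ 53 (mod 61)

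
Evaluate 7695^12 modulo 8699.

6860

12 in binary is 1100, i.e. 12 = 8 + 4.
7695^1 ≡ 7695 (mod 8699)
7695^2 ≡ 7695^2 = 59213025 ≡ 7631 (mod 8699)
7695^4 ≡ 7631^2 = 58232161 ≡ 1055 (mod 8699)
7695^8 ≡ 1055^2 = 1113025 ≡ 8252 (mod 8699)
7695^12 = 7695^8 · 7695^4 ≡ 8252 · 1055 (mod 8699).
8252 · 1055 = 8705860 ≡ 6860 (mod 8699).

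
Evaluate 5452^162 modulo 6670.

5452^1 ≡ 5452 (mod 6670)
5452^2 ≡ 5452^2 = 29724304 ≡ 2784 (mod 6670)
5452^4 ≡ 2784^2 = 7750656 ≡ 116 (mod 6670)
5452^8 ≡ 116^2 = 13456 ≡ 116 (mod 6670)
5452^16 ≡ 116^2 = 13456 ≡ 116 (mod 6670)
5452^32 ≡ 116^2 = 13456 ≡ 116 (mod 6670)
5452^64 ≡ 116^2 = 13456 ≡ 116 (mod 6670)
5452^128 ≡ 116^2 = 13456 ≡ 116 (mod 6670)
5452^162 = 5452^128 * 5452^32 * 5452^2 ≡ 116 * 116 * 2784 (mod 6670).
Accumulate the product:
116 * 116 = 13456 ≡ 116
116 * 2784 = 322944 ≡ 2784

2784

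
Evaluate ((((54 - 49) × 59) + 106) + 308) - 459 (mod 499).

250

54 - 49 = 5
5 × 59 = 295
295 + 106 = 401
401 + 308 = 709 ≡ 210 (mod 499)
210 - 459 = -249 ≡ 250 (mod 499)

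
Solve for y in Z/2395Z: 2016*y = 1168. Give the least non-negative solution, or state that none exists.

gcd(2016, 2395) = 1, so a unique solution mod 2395 exists.
2016⁻¹ ≡ 1346 (mod 2395).
y ≡ 1346*1168 ≡ 1008 (mod 2395).

1008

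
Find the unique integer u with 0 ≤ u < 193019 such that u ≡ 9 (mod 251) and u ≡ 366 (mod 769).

164163

251⁻¹ mod 769: 251*144 ≡ 1 (mod 769), so 251⁻¹ ≡ 144.
u = 9 + 251*((366 − 9)*144 mod 769) = 9 + 251*654 = 164163.
Check: 164163 mod 251 = 9, 164163 mod 769 = 366. ✓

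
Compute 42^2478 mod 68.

4

42^1 ≡ 42 (mod 68)
42^2 ≡ 42^2 = 1764 ≡ 64 (mod 68)
42^4 ≡ 64^2 = 4096 ≡ 16 (mod 68)
42^8 ≡ 16^2 = 256 ≡ 52 (mod 68)
42^16 ≡ 52^2 = 2704 ≡ 52 (mod 68)
42^32 ≡ 52^2 = 2704 ≡ 52 (mod 68)
42^64 ≡ 52^2 = 2704 ≡ 52 (mod 68)
42^128 ≡ 52^2 = 2704 ≡ 52 (mod 68)
42^256 ≡ 52^2 = 2704 ≡ 52 (mod 68)
42^512 ≡ 52^2 = 2704 ≡ 52 (mod 68)
42^1024 ≡ 52^2 = 2704 ≡ 52 (mod 68)
42^2048 ≡ 52^2 = 2704 ≡ 52 (mod 68)
42^2478 = 42^2048 × 42^256 × 42^128 × 42^32 × 42^8 × 42^4 × 42^2 ≡ 52 × 52 × 52 × 52 × 52 × 16 × 64 (mod 68).
Accumulate the product:
52 × 52 = 2704 ≡ 52
52 × 52 = 2704 ≡ 52
52 × 52 = 2704 ≡ 52
52 × 52 = 2704 ≡ 52
52 × 16 = 832 ≡ 16
16 × 64 = 1024 ≡ 4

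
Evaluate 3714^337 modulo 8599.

4903

By square-and-multiply:
337 in binary is 101010001, i.e. 337 = 256 + 64 + 16 + 1.
3714^1 ≡ 3714 (mod 8599)
3714^2 ≡ 3714^2 = 13793796 ≡ 1000 (mod 8599)
3714^4 ≡ 1000^2 = 1000000 ≡ 2516 (mod 8599)
3714^8 ≡ 2516^2 = 6330256 ≡ 1392 (mod 8599)
3714^16 ≡ 1392^2 = 1937664 ≡ 2889 (mod 8599)
3714^32 ≡ 2889^2 = 8346321 ≡ 5291 (mod 8599)
3714^64 ≡ 5291^2 = 27994681 ≡ 4936 (mod 8599)
3714^128 ≡ 4936^2 = 24364096 ≡ 3129 (mod 8599)
3714^256 ≡ 3129^2 = 9790641 ≡ 4979 (mod 8599)
3714^337 = 3714^256 × 3714^64 × 3714^16 × 3714^1 ≡ 4979 × 4936 × 2889 × 3714 (mod 8599).
Accumulate the product:
4979 × 4936 = 24576344 ≡ 402
402 × 2889 = 1161378 ≡ 513
513 × 3714 = 1905282 ≡ 4903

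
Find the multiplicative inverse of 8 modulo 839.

105

Run the extended Euclidean algorithm:
839 = 104·8 + 7
8 = 1·7 + 1
7 = 7·1 + 0
gcd(8, 839) = 1, so the inverse exists.
Back-substitute for 1:
1 = 1·8 − 1·7
  = −1·839 + 105·8
So 8⁻¹ ≡ 105 (mod 839).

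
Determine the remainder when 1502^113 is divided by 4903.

Using repeated squaring:
113 in binary is 1110001, i.e. 113 = 64 + 32 + 16 + 1.
1502^1 ≡ 1502 (mod 4903)
1502^2 ≡ 1502^2 = 2256004 ≡ 624 (mod 4903)
1502^4 ≡ 624^2 = 389376 ≡ 2039 (mod 4903)
1502^8 ≡ 2039^2 = 4157521 ≡ 4680 (mod 4903)
1502^16 ≡ 4680^2 = 21902400 ≡ 699 (mod 4903)
1502^32 ≡ 699^2 = 488601 ≡ 3204 (mod 4903)
1502^64 ≡ 3204^2 = 10265616 ≡ 3637 (mod 4903)
1502^113 = 1502^64 × 1502^32 × 1502^16 × 1502^1 ≡ 3637 × 3204 × 699 × 1502 (mod 4903).
Accumulate the product:
3637 × 3204 = 11652948 ≡ 3420
3420 × 699 = 2390580 ≡ 2819
2819 × 1502 = 4234138 ≡ 2849

2849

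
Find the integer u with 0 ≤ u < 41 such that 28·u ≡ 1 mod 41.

22

By the extended Euclidean algorithm:
41 = 1·28 + 13
28 = 2·13 + 2
13 = 6·2 + 1
2 = 2·1 + 0
gcd(28, 41) = 1, so the inverse exists.
Bézout: 1 = 13·41 − 19·28.
So 28⁻¹ ≡ −19 ≡ 22 (mod 41).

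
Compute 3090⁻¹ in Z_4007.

4007 = 1*3090 + 917
3090 = 3*917 + 339
917 = 2*339 + 239
339 = 1*239 + 100
239 = 2*100 + 39
100 = 2*39 + 22
39 = 1*22 + 17
22 = 1*17 + 5
17 = 3*5 + 2
5 = 2*2 + 1
2 = 2*1 + 0
gcd(3090, 4007) = 1, so the inverse exists.
Back-substitute for 1:
1 = 1*5 − 2*2
  = −2*17 + 7*5
  = 7*22 − 9*17
  = −9*39 + 16*22
  = 16*100 − 41*39
  = −41*239 + 98*100
  = 98*339 − 139*239
  = −139*917 + 376*339
  = 376*3090 − 1267*917
  = −1267*4007 + 1643*3090
So 3090⁻¹ ≡ 1643 (mod 4007).

1643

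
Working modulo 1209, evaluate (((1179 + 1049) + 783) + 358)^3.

333

1179 + 1049 = 2228 ≡ 1019 (mod 1209)
1019 + 783 = 1802 ≡ 593 (mod 1209)
593 + 358 = 951
(951)^3 ≡ 333 (mod 1209)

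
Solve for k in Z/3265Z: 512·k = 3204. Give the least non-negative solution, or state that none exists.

797

gcd(512, 3265) = 1, so a unique solution mod 3265 exists.
512⁻¹ ≡ 1218 (mod 3265).
k ≡ 1218·3204 ≡ 797 (mod 3265).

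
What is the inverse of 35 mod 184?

184 = 5·35 + 9
35 = 3·9 + 8
9 = 1·8 + 1
8 = 8·1 + 0
gcd(35, 184) = 1, so the inverse exists.
Back-substitute for 1:
1 = 1·9 − 1·8
  = −1·35 + 4·9
  = 4·184 − 21·35
So 35⁻¹ ≡ −21 ≡ 163 (mod 184).

163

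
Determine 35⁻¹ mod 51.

35

51 = 1*35 + 16
35 = 2*16 + 3
16 = 5*3 + 1
3 = 3*1 + 0
gcd(35, 51) = 1, so the inverse exists.
Back-substitute for 1:
1 = 1*16 − 5*3
  = −5*35 + 11*16
  = 11*51 − 16*35
So 35⁻¹ ≡ −16 ≡ 35 (mod 51).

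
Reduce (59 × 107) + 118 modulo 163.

59 × 107 = 6313 ≡ 119 (mod 163)
119 + 118 = 237 ≡ 74 (mod 163)

74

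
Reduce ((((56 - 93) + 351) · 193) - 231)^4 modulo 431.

319

56 - 93 = -37 ≡ 394 (mod 431)
394 + 351 = 745 ≡ 314 (mod 431)
314 · 193 = 60602 ≡ 262 (mod 431)
262 - 231 = 31
(31)^4 ≡ 319 (mod 431)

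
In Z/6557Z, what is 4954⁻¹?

Apply the Euclidean algorithm and back-substitute:
6557 = 1·4954 + 1603
4954 = 3·1603 + 145
1603 = 11·145 + 8
145 = 18·8 + 1
8 = 8·1 + 0
gcd(4954, 6557) = 1, so the inverse exists.
Back-substitute for 1:
1 = 1·145 − 18·8
  = −18·1603 + 199·145
  = 199·4954 − 615·1603
  = −615·6557 + 814·4954
So 4954⁻¹ ≡ 814 (mod 6557).

814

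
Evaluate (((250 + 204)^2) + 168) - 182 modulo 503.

375

250 + 204 = 454
(454)^2 ≡ 389 (mod 503)
389 + 168 = 557 ≡ 54 (mod 503)
54 - 182 = -128 ≡ 375 (mod 503)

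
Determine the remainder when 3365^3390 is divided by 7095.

Using repeated squaring:
3365^1 ≡ 3365 (mod 7095)
3365^2 ≡ 3365^2 = 11323225 ≡ 6700 (mod 7095)
3365^4 ≡ 6700^2 = 44890000 ≡ 7030 (mod 7095)
3365^8 ≡ 7030^2 = 49420900 ≡ 4225 (mod 7095)
3365^16 ≡ 4225^2 = 17850625 ≡ 6700 (mod 7095)
3365^32 ≡ 6700^2 = 44890000 ≡ 7030 (mod 7095)
3365^64 ≡ 7030^2 = 49420900 ≡ 4225 (mod 7095)
3365^128 ≡ 4225^2 = 17850625 ≡ 6700 (mod 7095)
3365^256 ≡ 6700^2 = 44890000 ≡ 7030 (mod 7095)
3365^512 ≡ 7030^2 = 49420900 ≡ 4225 (mod 7095)
3365^1024 ≡ 4225^2 = 17850625 ≡ 6700 (mod 7095)
3365^2048 ≡ 6700^2 = 44890000 ≡ 7030 (mod 7095)
3365^3390 = 3365^2048 · 3365^1024 · 3365^256 · 3365^32 · 3365^16 · 3365^8 · 3365^4 · 3365^2 ≡ 7030 · 6700 · 7030 · 7030 · 6700 · 4225 · 7030 · 6700 (mod 7095).
Accumulate the product:
7030 · 6700 = 47101000 ≡ 4390
4390 · 7030 = 30861700 ≡ 5545
5545 · 7030 = 38981350 ≡ 1420
1420 · 6700 = 9514000 ≡ 6700
6700 · 4225 = 28307500 ≡ 5545
5545 · 7030 = 38981350 ≡ 1420
1420 · 6700 = 9514000 ≡ 6700

6700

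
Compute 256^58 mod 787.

256^1 ≡ 256 (mod 787)
256^2 ≡ 256^2 = 65536 ≡ 215 (mod 787)
256^4 ≡ 215^2 = 46225 ≡ 579 (mod 787)
256^8 ≡ 579^2 = 335241 ≡ 766 (mod 787)
256^16 ≡ 766^2 = 586756 ≡ 441 (mod 787)
256^32 ≡ 441^2 = 194481 ≡ 92 (mod 787)
256^58 = 256^32 * 256^16 * 256^8 * 256^2 ≡ 92 * 441 * 766 * 215 (mod 787).
Accumulate the product:
92 * 441 = 40572 ≡ 435
435 * 766 = 333210 ≡ 309
309 * 215 = 66435 ≡ 327

327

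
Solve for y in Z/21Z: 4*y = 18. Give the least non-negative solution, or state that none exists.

15

gcd(4, 21) = 1, so a unique solution mod 21 exists.
4⁻¹ ≡ 16 (mod 21).
y ≡ 16*18 ≡ 15 (mod 21).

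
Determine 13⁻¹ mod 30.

30 = 2*13 + 4
13 = 3*4 + 1
4 = 4*1 + 0
gcd(13, 30) = 1, so the inverse exists.
Bézout: 1 = −3*30 + 7*13.
So 13⁻¹ ≡ 7 (mod 30).

7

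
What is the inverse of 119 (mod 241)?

160

By the extended Euclidean algorithm:
241 = 2·119 + 3
119 = 39·3 + 2
3 = 1·2 + 1
2 = 2·1 + 0
gcd(119, 241) = 1, so the inverse exists.
Back-substitute for 1:
1 = 1·3 − 1·2
  = −1·119 + 40·3
  = 40·241 − 81·119
So 119⁻¹ ≡ −81 ≡ 160 (mod 241).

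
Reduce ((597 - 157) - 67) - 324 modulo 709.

49

597 - 157 = 440
440 - 67 = 373
373 - 324 = 49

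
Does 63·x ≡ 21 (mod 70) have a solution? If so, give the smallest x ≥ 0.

gcd(63, 70) = 7, and 7 | 21, so solutions exist.
Divide through by 7: 9·x ≡ 3 (mod 10).
9⁻¹ ≡ 9 (mod 10).
x ≡ 9·3 ≡ 7 (mod 10).
The smallest non-negative solution is x = 7.

7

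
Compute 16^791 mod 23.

13

Using repeated squaring:
791 in binary is 1100010111, i.e. 791 = 512 + 256 + 16 + 4 + 2 + 1.
16^1 ≡ 16 (mod 23)
16^2 ≡ 16^2 = 256 ≡ 3 (mod 23)
16^4 ≡ 3^2 = 9 (mod 23)
16^8 ≡ 9^2 = 81 ≡ 12 (mod 23)
16^16 ≡ 12^2 = 144 ≡ 6 (mod 23)
16^32 ≡ 6^2 = 36 ≡ 13 (mod 23)
16^64 ≡ 13^2 = 169 ≡ 8 (mod 23)
16^128 ≡ 8^2 = 64 ≡ 18 (mod 23)
16^256 ≡ 18^2 = 324 ≡ 2 (mod 23)
16^512 ≡ 2^2 = 4 (mod 23)
16^791 = 16^512 * 16^256 * 16^16 * 16^4 * 16^2 * 16^1 ≡ 4 * 2 * 6 * 9 * 3 * 16 (mod 23).
Accumulate the product:
4 * 2 = 8
8 * 6 = 48 ≡ 2
2 * 9 = 18
18 * 3 = 54 ≡ 8
8 * 16 = 128 ≡ 13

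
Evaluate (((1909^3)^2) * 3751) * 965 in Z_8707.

1440

(1909)^3 ≡ 4601 (mod 8707)
(4601)^2 ≡ 2484 (mod 8707)
2484 * 3751 = 9317484 ≡ 994 (mod 8707)
994 * 965 = 959210 ≡ 1440 (mod 8707)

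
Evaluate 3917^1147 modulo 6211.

2806

3917^1 ≡ 3917 (mod 6211)
3917^2 ≡ 3917^2 = 15342889 ≡ 1719 (mod 6211)
3917^4 ≡ 1719^2 = 2954961 ≡ 4736 (mod 6211)
3917^8 ≡ 4736^2 = 22429696 ≡ 1775 (mod 6211)
3917^16 ≡ 1775^2 = 3150625 ≡ 1648 (mod 6211)
3917^32 ≡ 1648^2 = 2715904 ≡ 1697 (mod 6211)
3917^64 ≡ 1697^2 = 2879809 ≡ 4116 (mod 6211)
3917^128 ≡ 4116^2 = 16941456 ≡ 4059 (mod 6211)
3917^256 ≡ 4059^2 = 16475481 ≡ 3909 (mod 6211)
3917^512 ≡ 3909^2 = 15280281 ≡ 1221 (mod 6211)
3917^1024 ≡ 1221^2 = 1490841 ≡ 201 (mod 6211)
3917^1147 = 3917^1024 · 3917^64 · 3917^32 · 3917^16 · 3917^8 · 3917^2 · 3917^1 ≡ 201 · 4116 · 1697 · 1648 · 1775 · 1719 · 3917 (mod 6211).
Accumulate the product:
201 · 4116 = 827316 ≡ 1253
1253 · 1697 = 2126341 ≡ 2179
2179 · 1648 = 3590992 ≡ 1034
1034 · 1775 = 1835350 ≡ 3105
3105 · 1719 = 5337495 ≡ 2246
2246 · 3917 = 8797582 ≡ 2806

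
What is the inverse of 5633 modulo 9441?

5318

Apply the Euclidean algorithm and back-substitute:
9441 = 1·5633 + 3808
5633 = 1·3808 + 1825
3808 = 2·1825 + 158
1825 = 11·158 + 87
158 = 1·87 + 71
87 = 1·71 + 16
71 = 4·16 + 7
16 = 2·7 + 2
7 = 3·2 + 1
2 = 2·1 + 0
gcd(5633, 9441) = 1, so the inverse exists.
Bézout: 1 = 2460·9441 − 4123·5633.
So 5633⁻¹ ≡ −4123 ≡ 5318 (mod 9441).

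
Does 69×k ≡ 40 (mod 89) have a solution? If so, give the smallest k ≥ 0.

87

gcd(69, 89) = 1, so a unique solution mod 89 exists.
69⁻¹ ≡ 40 (mod 89).
k ≡ 40×40 ≡ 87 (mod 89).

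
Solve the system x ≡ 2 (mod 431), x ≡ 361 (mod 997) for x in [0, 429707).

431⁻¹ mod 997: 431·192 ≡ 1 (mod 997), so 431⁻¹ ≡ 192.
x = 2 + 431·((361 − 2)·192 mod 997) = 2 + 431·135 = 58187.
Check: 58187 mod 431 = 2, 58187 mod 997 = 361. ✓

58187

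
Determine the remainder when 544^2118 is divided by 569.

Using repeated squaring:
2118 in binary is 100001000110, i.e. 2118 = 2048 + 64 + 4 + 2.
544^1 ≡ 544 (mod 569)
544^2 ≡ 544^2 = 295936 ≡ 56 (mod 569)
544^4 ≡ 56^2 = 3136 ≡ 291 (mod 569)
544^8 ≡ 291^2 = 84681 ≡ 469 (mod 569)
544^16 ≡ 469^2 = 219961 ≡ 327 (mod 569)
544^32 ≡ 327^2 = 106929 ≡ 526 (mod 569)
544^64 ≡ 526^2 = 276676 ≡ 142 (mod 569)
544^128 ≡ 142^2 = 20164 ≡ 249 (mod 569)
544^256 ≡ 249^2 = 62001 ≡ 549 (mod 569)
544^512 ≡ 549^2 = 301401 ≡ 400 (mod 569)
544^1024 ≡ 400^2 = 160000 ≡ 111 (mod 569)
544^2048 ≡ 111^2 = 12321 ≡ 372 (mod 569)
544^2118 = 544^2048 * 544^64 * 544^4 * 544^2 ≡ 372 * 142 * 291 * 56 (mod 569).
Accumulate the product:
372 * 142 = 52824 ≡ 476
476 * 291 = 138516 ≡ 249
249 * 56 = 13944 ≡ 288

288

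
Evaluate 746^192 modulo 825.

Using repeated squaring:
192 in binary is 11000000, i.e. 192 = 128 + 64.
746^1 ≡ 746 (mod 825)
746^2 ≡ 746^2 = 556516 ≡ 466 (mod 825)
746^4 ≡ 466^2 = 217156 ≡ 181 (mod 825)
746^8 ≡ 181^2 = 32761 ≡ 586 (mod 825)
746^16 ≡ 586^2 = 343396 ≡ 196 (mod 825)
746^32 ≡ 196^2 = 38416 ≡ 466 (mod 825)
746^64 ≡ 466^2 = 217156 ≡ 181 (mod 825)
746^128 ≡ 181^2 = 32761 ≡ 586 (mod 825)
746^192 = 746^128 · 746^64 ≡ 586 · 181 (mod 825).
586 · 181 = 106066 ≡ 466 (mod 825).

466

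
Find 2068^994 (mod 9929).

1681

By square-and-multiply:
994 in binary is 1111100010, i.e. 994 = 512 + 256 + 128 + 64 + 32 + 2.
2068^1 ≡ 2068 (mod 9929)
2068^2 ≡ 2068^2 = 4276624 ≡ 7154 (mod 9929)
2068^4 ≡ 7154^2 = 51179716 ≡ 5650 (mod 9929)
2068^8 ≡ 5650^2 = 31922500 ≡ 765 (mod 9929)
2068^16 ≡ 765^2 = 585225 ≡ 9343 (mod 9929)
2068^32 ≡ 9343^2 = 87291649 ≡ 5810 (mod 9929)
2068^64 ≡ 5810^2 = 33756100 ≡ 7429 (mod 9929)
2068^128 ≡ 7429^2 = 55190041 ≡ 4659 (mod 9929)
2068^256 ≡ 4659^2 = 21706281 ≡ 1487 (mod 9929)
2068^512 ≡ 1487^2 = 2211169 ≡ 6931 (mod 9929)
2068^994 = 2068^512 · 2068^256 · 2068^128 · 2068^64 · 2068^32 · 2068^2 ≡ 6931 · 1487 · 4659 · 7429 · 5810 · 7154 (mod 9929).
Accumulate the product:
6931 · 1487 = 10306397 ≡ 95
95 · 4659 = 442605 ≡ 5729
5729 · 7429 = 42560741 ≡ 5047
5047 · 5810 = 29323070 ≡ 2733
2733 · 7154 = 19551882 ≡ 1681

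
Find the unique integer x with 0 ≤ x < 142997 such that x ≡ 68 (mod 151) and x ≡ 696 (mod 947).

151⁻¹ mod 947: 151×508 ≡ 1 (mod 947), so 151⁻¹ ≡ 508.
x = 68 + 151×((696 − 68)×508 mod 947) = 68 + 151×832 = 125700.

125700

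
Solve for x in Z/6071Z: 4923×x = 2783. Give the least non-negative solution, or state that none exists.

3747

gcd(4923, 6071) = 1, so a unique solution mod 6071 exists.
4923⁻¹ ≡ 3760 (mod 6071).
x ≡ 3760×2783 ≡ 3747 (mod 6071).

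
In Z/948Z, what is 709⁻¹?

948 = 1*709 + 239
709 = 2*239 + 231
239 = 1*231 + 8
231 = 28*8 + 7
8 = 1*7 + 1
7 = 7*1 + 0
gcd(709, 948) = 1, so the inverse exists.
Back-substitute for 1:
1 = 1*8 − 1*7
  = −1*231 + 29*8
  = 29*239 − 30*231
  = −30*709 + 89*239
  = 89*948 − 119*709
So 709⁻¹ ≡ −119 ≡ 829 (mod 948).

829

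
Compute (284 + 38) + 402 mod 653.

284 + 38 = 322
322 + 402 = 724 ≡ 71 (mod 653)

71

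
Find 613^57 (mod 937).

58

Using repeated squaring:
57 in binary is 111001, i.e. 57 = 32 + 16 + 8 + 1.
613^1 ≡ 613 (mod 937)
613^2 ≡ 613^2 = 375769 ≡ 32 (mod 937)
613^4 ≡ 32^2 = 1024 ≡ 87 (mod 937)
613^8 ≡ 87^2 = 7569 ≡ 73 (mod 937)
613^16 ≡ 73^2 = 5329 ≡ 644 (mod 937)
613^32 ≡ 644^2 = 414736 ≡ 582 (mod 937)
613^57 = 613^32 * 613^16 * 613^8 * 613^1 ≡ 582 * 644 * 73 * 613 (mod 937).
Accumulate the product:
582 * 644 = 374808 ≡ 8
8 * 73 = 584
584 * 613 = 357992 ≡ 58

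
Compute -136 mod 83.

30

-136 = -2*83 + 30, so -136 ≡ 30 (mod 83).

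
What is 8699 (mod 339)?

224

8699 = 25×339 + 224, so 8699 ≡ 224 (mod 339).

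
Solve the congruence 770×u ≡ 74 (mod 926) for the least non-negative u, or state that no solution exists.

326

gcd(770, 926) = 2, and 2 | 74, so solutions exist.
Divide through by 2: 385×u = 37 (mod 463).
385⁻¹ ≡ 184 (mod 463).
u ≡ 184×37 ≡ 326 (mod 463).
The smallest non-negative solution is u = 326.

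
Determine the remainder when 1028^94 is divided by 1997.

94 in binary is 1011110, i.e. 94 = 64 + 16 + 8 + 4 + 2.
1028^1 ≡ 1028 (mod 1997)
1028^2 ≡ 1028^2 = 1056784 ≡ 371 (mod 1997)
1028^4 ≡ 371^2 = 137641 ≡ 1845 (mod 1997)
1028^8 ≡ 1845^2 = 3404025 ≡ 1137 (mod 1997)
1028^16 ≡ 1137^2 = 1292769 ≡ 710 (mod 1997)
1028^32 ≡ 710^2 = 504100 ≡ 856 (mod 1997)
1028^64 ≡ 856^2 = 732736 ≡ 1834 (mod 1997)
1028^94 = 1028^64 × 1028^16 × 1028^8 × 1028^4 × 1028^2 ≡ 1834 × 710 × 1137 × 1845 × 371 (mod 1997).
Accumulate the product:
1834 × 710 = 1302140 ≡ 96
96 × 1137 = 109152 ≡ 1314
1314 × 1845 = 2424330 ≡ 1969
1969 × 371 = 730499 ≡ 1594

1594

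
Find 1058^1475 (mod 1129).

By square-and-multiply:
1475 in binary is 10111000011, i.e. 1475 = 1024 + 256 + 128 + 64 + 2 + 1.
1058^1 ≡ 1058 (mod 1129)
1058^2 ≡ 1058^2 = 1119364 ≡ 525 (mod 1129)
1058^4 ≡ 525^2 = 275625 ≡ 149 (mod 1129)
1058^8 ≡ 149^2 = 22201 ≡ 750 (mod 1129)
1058^16 ≡ 750^2 = 562500 ≡ 258 (mod 1129)
1058^32 ≡ 258^2 = 66564 ≡ 1082 (mod 1129)
1058^64 ≡ 1082^2 = 1170724 ≡ 1080 (mod 1129)
1058^128 ≡ 1080^2 = 1166400 ≡ 143 (mod 1129)
1058^256 ≡ 143^2 = 20449 ≡ 127 (mod 1129)
1058^512 ≡ 127^2 = 16129 ≡ 323 (mod 1129)
1058^1024 ≡ 323^2 = 104329 ≡ 461 (mod 1129)
1058^1475 = 1058^1024 * 1058^256 * 1058^128 * 1058^64 * 1058^2 * 1058^1 ≡ 461 * 127 * 143 * 1080 * 525 * 1058 (mod 1129).
Accumulate the product:
461 * 127 = 58547 ≡ 968
968 * 143 = 138424 ≡ 686
686 * 1080 = 740880 ≡ 256
256 * 525 = 134400 ≡ 49
49 * 1058 = 51842 ≡ 1037

1037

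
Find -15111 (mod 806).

203

-15111 = -19*806 + 203, so -15111 ≡ 203 (mod 806).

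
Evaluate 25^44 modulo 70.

25^1 ≡ 25 (mod 70)
25^2 ≡ 25^2 = 625 ≡ 65 (mod 70)
25^4 ≡ 65^2 = 4225 ≡ 25 (mod 70)
25^8 ≡ 25^2 = 625 ≡ 65 (mod 70)
25^16 ≡ 65^2 = 4225 ≡ 25 (mod 70)
25^32 ≡ 25^2 = 625 ≡ 65 (mod 70)
25^44 = 25^32 × 25^8 × 25^4 ≡ 65 × 65 × 25 (mod 70).
Accumulate the product:
65 × 65 = 4225 ≡ 25
25 × 25 = 625 ≡ 65

65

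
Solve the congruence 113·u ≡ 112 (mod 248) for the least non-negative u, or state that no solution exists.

gcd(113, 248) = 1, so a unique solution mod 248 exists.
113⁻¹ ≡ 169 (mod 248).
u ≡ 169·112 ≡ 80 (mod 248).

80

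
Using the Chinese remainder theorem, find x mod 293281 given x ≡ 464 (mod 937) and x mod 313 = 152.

146636

937⁻¹ mod 313: 937·156 ≡ 1 (mod 313), so 937⁻¹ ≡ 156.
x = 464 + 937·((152 − 464)·156 mod 313) = 464 + 937·156 = 146636.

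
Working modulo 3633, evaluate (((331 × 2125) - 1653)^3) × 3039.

331 × 2125 = 703375 ≡ 2206 (mod 3633)
2206 - 1653 = 553
(553)^3 ≡ 3493 (mod 3633)
3493 × 3039 = 10615227 ≡ 3234 (mod 3633)

3234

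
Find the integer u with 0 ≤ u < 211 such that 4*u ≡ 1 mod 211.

Apply the Euclidean algorithm and back-substitute:
211 = 52·4 + 3
4 = 1·3 + 1
3 = 3·1 + 0
gcd(4, 211) = 1, so the inverse exists.
Bézout: 1 = −1·211 + 53·4.
So 4⁻¹ ≡ 53 (mod 211).

53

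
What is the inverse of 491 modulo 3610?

2191

3610 = 7*491 + 173
491 = 2*173 + 145
173 = 1*145 + 28
145 = 5*28 + 5
28 = 5*5 + 3
5 = 1*3 + 2
3 = 1*2 + 1
2 = 2*1 + 0
gcd(491, 3610) = 1, so the inverse exists.
Bézout: 1 = 193*3610 − 1419*491.
So 491⁻¹ ≡ −1419 ≡ 2191 (mod 3610).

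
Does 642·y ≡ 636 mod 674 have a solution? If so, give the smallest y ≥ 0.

gcd(642, 674) = 2, and 2 | 636, so solutions exist.
Divide through by 2: 321·y ≡ 318 (mod 337).
321⁻¹ ≡ 21 (mod 337).
y ≡ 21·318 ≡ 275 (mod 337).
The smallest non-negative solution is y = 275.

275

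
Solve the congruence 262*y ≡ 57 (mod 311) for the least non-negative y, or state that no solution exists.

gcd(262, 311) = 1, so a unique solution mod 311 exists.
262⁻¹ ≡ 165 (mod 311).
y ≡ 165*57 ≡ 75 (mod 311).

75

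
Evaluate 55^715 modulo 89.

34

715 in binary is 1011001011, i.e. 715 = 512 + 128 + 64 + 8 + 2 + 1.
55^1 ≡ 55 (mod 89)
55^2 ≡ 55^2 = 3025 ≡ 88 (mod 89)
55^4 ≡ 88^2 = 7744 ≡ 1 (mod 89)
55^8 ≡ 1^2 = 1 (mod 89)
55^16 ≡ 1^2 = 1 (mod 89)
55^32 ≡ 1^2 = 1 (mod 89)
55^64 ≡ 1^2 = 1 (mod 89)
55^128 ≡ 1^2 = 1 (mod 89)
55^256 ≡ 1^2 = 1 (mod 89)
55^512 ≡ 1^2 = 1 (mod 89)
55^715 = 55^512 * 55^128 * 55^64 * 55^8 * 55^2 * 55^1 ≡ 1 * 1 * 1 * 1 * 88 * 55 (mod 89).
Accumulate the product:
1 * 1 = 1
1 * 1 = 1
1 * 1 = 1
1 * 88 = 88
88 * 55 = 4840 ≡ 34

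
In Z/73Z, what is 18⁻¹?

By the extended Euclidean algorithm:
73 = 4*18 + 1
18 = 18*1 + 0
gcd(18, 73) = 1, so the inverse exists.
Back-substitute for 1:
1 = 1*73 − 4*18
So 18⁻¹ ≡ −4 ≡ 69 (mod 73).

69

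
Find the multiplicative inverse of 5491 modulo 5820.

4051

Run the extended Euclidean algorithm:
5820 = 1*5491 + 329
5491 = 16*329 + 227
329 = 1*227 + 102
227 = 2*102 + 23
102 = 4*23 + 10
23 = 2*10 + 3
10 = 3*3 + 1
3 = 3*1 + 0
gcd(5491, 5820) = 1, so the inverse exists.
Back-substitute for 1:
1 = 1*10 − 3*3
  = −3*23 + 7*10
  = 7*102 − 31*23
  = −31*227 + 69*102
  = 69*329 − 100*227
  = −100*5491 + 1669*329
  = 1669*5820 − 1769*5491
So 5491⁻¹ ≡ −1769 ≡ 4051 (mod 5820).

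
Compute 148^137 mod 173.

Compute successive squares:
137 in binary is 10001001, i.e. 137 = 128 + 8 + 1.
148^1 ≡ 148 (mod 173)
148^2 ≡ 148^2 = 21904 ≡ 106 (mod 173)
148^4 ≡ 106^2 = 11236 ≡ 164 (mod 173)
148^8 ≡ 164^2 = 26896 ≡ 81 (mod 173)
148^16 ≡ 81^2 = 6561 ≡ 160 (mod 173)
148^32 ≡ 160^2 = 25600 ≡ 169 (mod 173)
148^64 ≡ 169^2 = 28561 ≡ 16 (mod 173)
148^128 ≡ 16^2 = 256 ≡ 83 (mod 173)
148^137 = 148^128 · 148^8 · 148^1 ≡ 83 · 81 · 148 (mod 173).
Accumulate the product:
83 · 81 = 6723 ≡ 149
149 · 148 = 22052 ≡ 81

81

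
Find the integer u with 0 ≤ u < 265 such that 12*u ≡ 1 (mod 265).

243

Run the extended Euclidean algorithm:
265 = 22*12 + 1
12 = 12*1 + 0
gcd(12, 265) = 1, so the inverse exists.
Bézout: 1 = 1*265 − 22*12.
So 12⁻¹ ≡ −22 ≡ 243 (mod 265).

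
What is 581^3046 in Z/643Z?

Using repeated squaring:
3046 in binary is 101111100110, i.e. 3046 = 2048 + 512 + 256 + 128 + 64 + 32 + 4 + 2.
581^1 ≡ 581 (mod 643)
581^2 ≡ 581^2 = 337561 ≡ 629 (mod 643)
581^4 ≡ 629^2 = 395641 ≡ 196 (mod 643)
581^8 ≡ 196^2 = 38416 ≡ 479 (mod 643)
581^16 ≡ 479^2 = 229441 ≡ 533 (mod 643)
581^32 ≡ 533^2 = 284089 ≡ 526 (mod 643)
581^64 ≡ 526^2 = 276676 ≡ 186 (mod 643)
581^128 ≡ 186^2 = 34596 ≡ 517 (mod 643)
581^256 ≡ 517^2 = 267289 ≡ 444 (mod 643)
581^512 ≡ 444^2 = 197136 ≡ 378 (mod 643)
581^1024 ≡ 378^2 = 142884 ≡ 138 (mod 643)
581^2048 ≡ 138^2 = 19044 ≡ 397 (mod 643)
581^3046 = 581^2048 * 581^512 * 581^256 * 581^128 * 581^64 * 581^32 * 581^4 * 581^2 ≡ 397 * 378 * 444 * 517 * 186 * 526 * 196 * 629 (mod 643).
Accumulate the product:
397 * 378 = 150066 ≡ 247
247 * 444 = 109668 ≡ 358
358 * 517 = 185086 ≡ 545
545 * 186 = 101370 ≡ 419
419 * 526 = 220394 ≡ 488
488 * 196 = 95648 ≡ 484
484 * 629 = 304436 ≡ 297

297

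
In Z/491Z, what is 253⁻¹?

491 = 1*253 + 238
253 = 1*238 + 15
238 = 15*15 + 13
15 = 1*13 + 2
13 = 6*2 + 1
2 = 2*1 + 0
gcd(253, 491) = 1, so the inverse exists.
Back-substitute for 1:
1 = 1*13 − 6*2
  = −6*15 + 7*13
  = 7*238 − 111*15
  = −111*253 + 118*238
  = 118*491 − 229*253
So 253⁻¹ ≡ −229 ≡ 262 (mod 491).

262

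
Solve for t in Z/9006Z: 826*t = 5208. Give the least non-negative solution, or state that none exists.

gcd(826, 9006) = 2, and 2 | 5208, so solutions exist.
Divide through by 2: 413*t ≡ 2604 mod 4503.
413⁻¹ ≡ 338 (mod 4503).
t ≡ 338*2604 ≡ 2067 (mod 4503).
The smallest non-negative solution is t = 2067.

2067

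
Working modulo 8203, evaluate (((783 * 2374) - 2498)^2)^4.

783 * 2374 = 1858842 ≡ 4964 (mod 8203)
4964 - 2498 = 2466
(2466)^2 ≡ 2733 (mod 8203)
(2733)^4 ≡ 6282 (mod 8203)

6282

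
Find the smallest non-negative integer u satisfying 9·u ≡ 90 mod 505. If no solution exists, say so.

10

gcd(9, 505) = 1, so a unique solution mod 505 exists.
9⁻¹ ≡ 449 (mod 505).
u ≡ 449·90 ≡ 10 (mod 505).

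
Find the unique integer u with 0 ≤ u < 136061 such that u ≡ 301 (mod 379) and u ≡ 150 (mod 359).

58667

379⁻¹ mod 359: 379*18 ≡ 1 (mod 359), so 379⁻¹ ≡ 18.
u = 301 + 379*((150 − 301)*18 mod 359) = 301 + 379*154 = 58667.
Check: 58667 mod 379 = 301, 58667 mod 359 = 150. ✓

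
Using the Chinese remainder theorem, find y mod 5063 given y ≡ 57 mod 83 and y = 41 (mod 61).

83⁻¹ mod 61: 83×25 ≡ 1 (mod 61), so 83⁻¹ ≡ 25.
y = 57 + 83×((41 − 57)×25 mod 61) = 57 + 83×27 = 2298.

2298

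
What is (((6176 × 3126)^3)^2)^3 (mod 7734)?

6176 × 3126 = 19306176 ≡ 2112 (mod 7734)
(2112)^3 ≡ 7272 (mod 7734)
(7272)^2 ≡ 4626 (mod 7734)
(4626)^3 ≡ 7656 (mod 7734)

7656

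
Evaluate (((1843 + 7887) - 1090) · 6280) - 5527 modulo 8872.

1843 + 7887 = 9730 ≡ 858 (mod 8872)
858 - 1090 = -232 ≡ 8640 (mod 8872)
8640 · 6280 = 54259200 ≡ 6920 (mod 8872)
6920 - 5527 = 1393

1393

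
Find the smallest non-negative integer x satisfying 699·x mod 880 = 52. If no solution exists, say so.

gcd(699, 880) = 1, so a unique solution mod 880 exists.
699⁻¹ ≡ 739 (mod 880).
x ≡ 739·52 ≡ 588 (mod 880).

588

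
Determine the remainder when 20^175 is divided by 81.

2

20^1 ≡ 20 (mod 81)
20^2 ≡ 20^2 = 400 ≡ 76 (mod 81)
20^4 ≡ 76^2 = 5776 ≡ 25 (mod 81)
20^8 ≡ 25^2 = 625 ≡ 58 (mod 81)
20^16 ≡ 58^2 = 3364 ≡ 43 (mod 81)
20^32 ≡ 43^2 = 1849 ≡ 67 (mod 81)
20^64 ≡ 67^2 = 4489 ≡ 34 (mod 81)
20^128 ≡ 34^2 = 1156 ≡ 22 (mod 81)
20^175 = 20^128 · 20^32 · 20^8 · 20^4 · 20^2 · 20^1 ≡ 22 · 67 · 58 · 25 · 76 · 20 (mod 81).
Accumulate the product:
22 · 67 = 1474 ≡ 16
16 · 58 = 928 ≡ 37
37 · 25 = 925 ≡ 34
34 · 76 = 2584 ≡ 73
73 · 20 = 1460 ≡ 2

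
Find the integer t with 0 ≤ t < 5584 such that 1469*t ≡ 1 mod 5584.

4341

5584 = 3·1469 + 1177
1469 = 1·1177 + 292
1177 = 4·292 + 9
292 = 32·9 + 4
9 = 2·4 + 1
4 = 4·1 + 0
gcd(1469, 5584) = 1, so the inverse exists.
Back-substitute for 1:
1 = 1·9 − 2·4
  = −2·292 + 65·9
  = 65·1177 − 262·292
  = −262·1469 + 327·1177
  = 327·5584 − 1243·1469
So 1469⁻¹ ≡ −1243 ≡ 4341 (mod 5584).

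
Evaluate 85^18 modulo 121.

49

By square-and-multiply:
18 in binary is 10010, i.e. 18 = 16 + 2.
85^1 ≡ 85 (mod 121)
85^2 ≡ 85^2 = 7225 ≡ 86 (mod 121)
85^4 ≡ 86^2 = 7396 ≡ 15 (mod 121)
85^8 ≡ 15^2 = 225 ≡ 104 (mod 121)
85^16 ≡ 104^2 = 10816 ≡ 47 (mod 121)
85^18 = 85^16 · 85^2 ≡ 47 · 86 (mod 121).
47 · 86 = 4042 ≡ 49 (mod 121).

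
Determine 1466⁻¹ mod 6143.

6143 = 4*1466 + 279
1466 = 5*279 + 71
279 = 3*71 + 66
71 = 1*66 + 5
66 = 13*5 + 1
5 = 5*1 + 0
gcd(1466, 6143) = 1, so the inverse exists.
Back-substitute for 1:
1 = 1*66 − 13*5
  = −13*71 + 14*66
  = 14*279 − 55*71
  = −55*1466 + 289*279
  = 289*6143 − 1211*1466
So 1466⁻¹ ≡ −1211 ≡ 4932 (mod 6143).

4932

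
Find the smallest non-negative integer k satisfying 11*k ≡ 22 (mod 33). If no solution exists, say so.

2

gcd(11, 33) = 11, and 11 | 22, so solutions exist.
Divide through by 11: 1*k ≡ 2 (mod 3).
1⁻¹ ≡ 1 (mod 3).
k ≡ 1*2 ≡ 2 (mod 3).
The smallest non-negative solution is k = 2.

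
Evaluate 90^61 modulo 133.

41

61 in binary is 111101, i.e. 61 = 32 + 16 + 8 + 4 + 1.
90^1 ≡ 90 (mod 133)
90^2 ≡ 90^2 = 8100 ≡ 120 (mod 133)
90^4 ≡ 120^2 = 14400 ≡ 36 (mod 133)
90^8 ≡ 36^2 = 1296 ≡ 99 (mod 133)
90^16 ≡ 99^2 = 9801 ≡ 92 (mod 133)
90^32 ≡ 92^2 = 8464 ≡ 85 (mod 133)
90^61 = 90^32 × 90^16 × 90^8 × 90^4 × 90^1 ≡ 85 × 92 × 99 × 36 × 90 (mod 133).
Accumulate the product:
85 × 92 = 7820 ≡ 106
106 × 99 = 10494 ≡ 120
120 × 36 = 4320 ≡ 64
64 × 90 = 5760 ≡ 41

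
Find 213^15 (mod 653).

By square-and-multiply:
15 in binary is 1111, i.e. 15 = 8 + 4 + 2 + 1.
213^1 ≡ 213 (mod 653)
213^2 ≡ 213^2 = 45369 ≡ 312 (mod 653)
213^4 ≡ 312^2 = 97344 ≡ 47 (mod 653)
213^8 ≡ 47^2 = 2209 ≡ 250 (mod 653)
213^15 = 213^8 * 213^4 * 213^2 * 213^1 ≡ 250 * 47 * 312 * 213 (mod 653).
Accumulate the product:
250 * 47 = 11750 ≡ 649
649 * 312 = 202488 ≡ 58
58 * 213 = 12354 ≡ 600

600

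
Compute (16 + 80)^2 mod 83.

3

16 + 80 = 96 ≡ 13 (mod 83)
(13)^2 ≡ 3 (mod 83)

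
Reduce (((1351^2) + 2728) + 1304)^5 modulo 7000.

1393

(1351)^2 ≡ 5201 (mod 7000)
5201 + 2728 = 7929 ≡ 929 (mod 7000)
929 + 1304 = 2233
(2233)^5 ≡ 1393 (mod 7000)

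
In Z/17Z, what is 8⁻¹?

Apply the Euclidean algorithm and back-substitute:
17 = 2*8 + 1
8 = 8*1 + 0
gcd(8, 17) = 1, so the inverse exists.
Back-substitute for 1:
1 = 1*17 − 2*8
So 8⁻¹ ≡ −2 ≡ 15 (mod 17).

15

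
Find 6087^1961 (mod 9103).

4379

1961 in binary is 11110101001, i.e. 1961 = 1024 + 512 + 256 + 128 + 32 + 8 + 1.
6087^1 ≡ 6087 (mod 9103)
6087^2 ≡ 6087^2 = 37051569 ≡ 2359 (mod 9103)
6087^4 ≡ 2359^2 = 5564881 ≡ 2948 (mod 9103)
6087^8 ≡ 2948^2 = 8690704 ≡ 6442 (mod 9103)
6087^16 ≡ 6442^2 = 41499364 ≡ 7890 (mod 9103)
6087^32 ≡ 7890^2 = 62252100 ≡ 5786 (mod 9103)
6087^64 ≡ 5786^2 = 33477796 ≡ 6065 (mod 9103)
6087^128 ≡ 6065^2 = 36784225 ≡ 8105 (mod 9103)
6087^256 ≡ 8105^2 = 65691025 ≡ 3777 (mod 9103)
6087^512 ≡ 3777^2 = 14265729 ≡ 1328 (mod 9103)
6087^1024 ≡ 1328^2 = 1763584 ≡ 6705 (mod 9103)
6087^1961 = 6087^1024 * 6087^512 * 6087^256 * 6087^128 * 6087^32 * 6087^8 * 6087^1 ≡ 6705 * 1328 * 3777 * 8105 * 5786 * 6442 * 6087 (mod 9103).
Accumulate the product:
6705 * 1328 = 8904240 ≡ 1506
1506 * 3777 = 5688162 ≡ 7890
7890 * 8105 = 63948450 ≡ 8978
8978 * 5786 = 51946708 ≡ 4990
4990 * 6442 = 32145580 ≡ 2887
2887 * 6087 = 17573169 ≡ 4379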